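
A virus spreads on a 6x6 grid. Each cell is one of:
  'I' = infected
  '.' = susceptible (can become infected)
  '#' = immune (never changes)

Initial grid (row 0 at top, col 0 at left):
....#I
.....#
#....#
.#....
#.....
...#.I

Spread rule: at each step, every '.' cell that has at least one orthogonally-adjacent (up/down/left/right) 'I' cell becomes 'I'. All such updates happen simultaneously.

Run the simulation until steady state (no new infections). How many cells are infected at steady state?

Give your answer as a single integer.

Step 0 (initial): 2 infected
Step 1: +2 new -> 4 infected
Step 2: +2 new -> 6 infected
Step 3: +2 new -> 8 infected
Step 4: +3 new -> 11 infected
Step 5: +5 new -> 16 infected
Step 6: +3 new -> 19 infected
Step 7: +4 new -> 23 infected
Step 8: +2 new -> 25 infected
Step 9: +2 new -> 27 infected
Step 10: +1 new -> 28 infected
Step 11: +0 new -> 28 infected

Answer: 28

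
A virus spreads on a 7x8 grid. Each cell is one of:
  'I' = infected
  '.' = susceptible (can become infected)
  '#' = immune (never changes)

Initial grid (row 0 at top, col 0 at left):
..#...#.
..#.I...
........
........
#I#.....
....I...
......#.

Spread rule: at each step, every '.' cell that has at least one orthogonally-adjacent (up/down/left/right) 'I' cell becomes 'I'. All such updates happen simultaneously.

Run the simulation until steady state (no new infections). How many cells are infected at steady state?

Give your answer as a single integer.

Step 0 (initial): 3 infected
Step 1: +10 new -> 13 infected
Step 2: +17 new -> 30 infected
Step 3: +11 new -> 41 infected
Step 4: +7 new -> 48 infected
Step 5: +2 new -> 50 infected
Step 6: +0 new -> 50 infected

Answer: 50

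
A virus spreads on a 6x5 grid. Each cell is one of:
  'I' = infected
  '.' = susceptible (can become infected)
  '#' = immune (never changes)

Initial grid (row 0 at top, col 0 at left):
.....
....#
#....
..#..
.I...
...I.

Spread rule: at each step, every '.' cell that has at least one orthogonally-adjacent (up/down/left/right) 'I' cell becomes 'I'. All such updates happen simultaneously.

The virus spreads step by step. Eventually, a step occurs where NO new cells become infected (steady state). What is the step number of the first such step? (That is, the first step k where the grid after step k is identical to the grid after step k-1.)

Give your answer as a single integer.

Step 0 (initial): 2 infected
Step 1: +7 new -> 9 infected
Step 2: +5 new -> 14 infected
Step 3: +4 new -> 18 infected
Step 4: +5 new -> 23 infected
Step 5: +3 new -> 26 infected
Step 6: +1 new -> 27 infected
Step 7: +0 new -> 27 infected

Answer: 7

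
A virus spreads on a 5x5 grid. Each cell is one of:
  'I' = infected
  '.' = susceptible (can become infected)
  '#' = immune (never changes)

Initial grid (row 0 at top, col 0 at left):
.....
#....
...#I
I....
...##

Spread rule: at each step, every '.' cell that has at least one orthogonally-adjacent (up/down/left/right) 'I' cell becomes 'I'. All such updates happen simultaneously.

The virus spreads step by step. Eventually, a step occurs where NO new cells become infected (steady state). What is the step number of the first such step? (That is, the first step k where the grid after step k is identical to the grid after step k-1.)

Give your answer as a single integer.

Step 0 (initial): 2 infected
Step 1: +5 new -> 7 infected
Step 2: +6 new -> 13 infected
Step 3: +5 new -> 18 infected
Step 4: +2 new -> 20 infected
Step 5: +1 new -> 21 infected
Step 6: +0 new -> 21 infected

Answer: 6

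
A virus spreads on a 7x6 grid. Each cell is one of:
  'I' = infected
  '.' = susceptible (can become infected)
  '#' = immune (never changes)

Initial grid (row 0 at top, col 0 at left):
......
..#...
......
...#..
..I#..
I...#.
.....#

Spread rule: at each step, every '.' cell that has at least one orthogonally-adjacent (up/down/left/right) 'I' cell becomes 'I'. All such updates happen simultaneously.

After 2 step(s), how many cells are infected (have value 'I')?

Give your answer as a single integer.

Answer: 14

Derivation:
Step 0 (initial): 2 infected
Step 1: +6 new -> 8 infected
Step 2: +6 new -> 14 infected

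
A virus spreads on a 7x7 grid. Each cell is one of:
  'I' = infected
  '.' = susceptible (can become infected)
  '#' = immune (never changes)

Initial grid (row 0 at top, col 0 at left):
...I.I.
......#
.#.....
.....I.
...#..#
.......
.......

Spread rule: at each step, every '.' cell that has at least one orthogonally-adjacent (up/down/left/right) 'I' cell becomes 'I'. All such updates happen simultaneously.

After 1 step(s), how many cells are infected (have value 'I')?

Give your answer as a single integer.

Answer: 12

Derivation:
Step 0 (initial): 3 infected
Step 1: +9 new -> 12 infected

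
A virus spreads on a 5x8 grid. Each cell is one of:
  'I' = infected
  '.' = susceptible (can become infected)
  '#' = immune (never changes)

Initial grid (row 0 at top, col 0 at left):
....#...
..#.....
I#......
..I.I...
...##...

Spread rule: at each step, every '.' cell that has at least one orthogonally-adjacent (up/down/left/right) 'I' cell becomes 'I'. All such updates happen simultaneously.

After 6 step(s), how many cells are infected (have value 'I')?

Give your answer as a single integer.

Step 0 (initial): 3 infected
Step 1: +8 new -> 11 infected
Step 2: +9 new -> 20 infected
Step 3: +6 new -> 26 infected
Step 4: +6 new -> 32 infected
Step 5: +2 new -> 34 infected
Step 6: +1 new -> 35 infected

Answer: 35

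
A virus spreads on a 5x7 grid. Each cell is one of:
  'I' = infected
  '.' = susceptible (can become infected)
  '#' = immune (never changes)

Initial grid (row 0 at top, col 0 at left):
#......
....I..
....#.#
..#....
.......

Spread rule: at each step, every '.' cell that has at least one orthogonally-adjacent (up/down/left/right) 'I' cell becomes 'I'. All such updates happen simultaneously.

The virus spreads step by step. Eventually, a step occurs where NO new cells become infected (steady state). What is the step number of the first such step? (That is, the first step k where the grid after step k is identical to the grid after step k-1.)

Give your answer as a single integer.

Answer: 8

Derivation:
Step 0 (initial): 1 infected
Step 1: +3 new -> 4 infected
Step 2: +6 new -> 10 infected
Step 3: +6 new -> 16 infected
Step 4: +7 new -> 23 infected
Step 5: +5 new -> 28 infected
Step 6: +2 new -> 30 infected
Step 7: +1 new -> 31 infected
Step 8: +0 new -> 31 infected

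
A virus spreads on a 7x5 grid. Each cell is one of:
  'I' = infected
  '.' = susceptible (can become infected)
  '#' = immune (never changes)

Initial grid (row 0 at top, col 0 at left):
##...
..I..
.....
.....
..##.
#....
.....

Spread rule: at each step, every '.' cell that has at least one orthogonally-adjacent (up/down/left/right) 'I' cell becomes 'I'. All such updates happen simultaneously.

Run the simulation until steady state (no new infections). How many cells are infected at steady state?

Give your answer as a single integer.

Answer: 30

Derivation:
Step 0 (initial): 1 infected
Step 1: +4 new -> 5 infected
Step 2: +6 new -> 11 infected
Step 3: +5 new -> 16 infected
Step 4: +3 new -> 19 infected
Step 5: +3 new -> 22 infected
Step 6: +3 new -> 25 infected
Step 7: +4 new -> 29 infected
Step 8: +1 new -> 30 infected
Step 9: +0 new -> 30 infected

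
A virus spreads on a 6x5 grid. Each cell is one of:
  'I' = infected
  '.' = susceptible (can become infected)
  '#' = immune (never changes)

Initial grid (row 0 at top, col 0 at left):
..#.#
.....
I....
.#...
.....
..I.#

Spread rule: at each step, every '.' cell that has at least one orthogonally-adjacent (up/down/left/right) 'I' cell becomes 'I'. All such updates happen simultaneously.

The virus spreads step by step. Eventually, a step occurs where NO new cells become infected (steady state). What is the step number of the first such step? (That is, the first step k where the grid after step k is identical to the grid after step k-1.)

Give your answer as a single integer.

Answer: 6

Derivation:
Step 0 (initial): 2 infected
Step 1: +6 new -> 8 infected
Step 2: +8 new -> 16 infected
Step 3: +5 new -> 21 infected
Step 4: +3 new -> 24 infected
Step 5: +2 new -> 26 infected
Step 6: +0 new -> 26 infected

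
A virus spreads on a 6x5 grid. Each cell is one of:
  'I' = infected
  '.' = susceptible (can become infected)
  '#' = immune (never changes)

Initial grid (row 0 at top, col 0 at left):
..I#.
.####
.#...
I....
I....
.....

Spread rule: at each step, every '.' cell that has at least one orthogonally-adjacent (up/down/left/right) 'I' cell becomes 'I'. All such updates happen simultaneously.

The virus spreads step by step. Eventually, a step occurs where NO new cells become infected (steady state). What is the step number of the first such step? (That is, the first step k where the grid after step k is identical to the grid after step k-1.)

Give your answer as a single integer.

Step 0 (initial): 3 infected
Step 1: +5 new -> 8 infected
Step 2: +5 new -> 13 infected
Step 3: +4 new -> 17 infected
Step 4: +4 new -> 21 infected
Step 5: +2 new -> 23 infected
Step 6: +0 new -> 23 infected

Answer: 6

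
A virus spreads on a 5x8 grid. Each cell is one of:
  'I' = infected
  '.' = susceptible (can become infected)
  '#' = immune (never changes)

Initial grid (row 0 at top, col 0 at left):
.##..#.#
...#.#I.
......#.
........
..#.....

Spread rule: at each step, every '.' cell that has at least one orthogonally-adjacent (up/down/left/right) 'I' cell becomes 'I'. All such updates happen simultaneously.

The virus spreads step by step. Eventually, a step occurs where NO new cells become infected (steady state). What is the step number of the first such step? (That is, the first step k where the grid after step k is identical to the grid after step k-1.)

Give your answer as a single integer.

Answer: 14

Derivation:
Step 0 (initial): 1 infected
Step 1: +2 new -> 3 infected
Step 2: +1 new -> 4 infected
Step 3: +1 new -> 5 infected
Step 4: +2 new -> 7 infected
Step 5: +2 new -> 9 infected
Step 6: +3 new -> 12 infected
Step 7: +3 new -> 15 infected
Step 8: +4 new -> 19 infected
Step 9: +3 new -> 22 infected
Step 10: +5 new -> 27 infected
Step 11: +3 new -> 30 infected
Step 12: +1 new -> 31 infected
Step 13: +1 new -> 32 infected
Step 14: +0 new -> 32 infected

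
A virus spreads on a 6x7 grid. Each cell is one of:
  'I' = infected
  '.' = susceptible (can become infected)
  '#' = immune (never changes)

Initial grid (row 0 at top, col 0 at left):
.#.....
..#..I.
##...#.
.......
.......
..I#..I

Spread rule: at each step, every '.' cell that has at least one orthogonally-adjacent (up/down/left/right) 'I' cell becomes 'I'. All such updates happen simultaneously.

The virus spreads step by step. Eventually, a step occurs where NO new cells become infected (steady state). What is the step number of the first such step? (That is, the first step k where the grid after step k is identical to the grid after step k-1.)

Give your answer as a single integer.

Answer: 5

Derivation:
Step 0 (initial): 3 infected
Step 1: +7 new -> 10 infected
Step 2: +12 new -> 22 infected
Step 3: +9 new -> 31 infected
Step 4: +2 new -> 33 infected
Step 5: +0 new -> 33 infected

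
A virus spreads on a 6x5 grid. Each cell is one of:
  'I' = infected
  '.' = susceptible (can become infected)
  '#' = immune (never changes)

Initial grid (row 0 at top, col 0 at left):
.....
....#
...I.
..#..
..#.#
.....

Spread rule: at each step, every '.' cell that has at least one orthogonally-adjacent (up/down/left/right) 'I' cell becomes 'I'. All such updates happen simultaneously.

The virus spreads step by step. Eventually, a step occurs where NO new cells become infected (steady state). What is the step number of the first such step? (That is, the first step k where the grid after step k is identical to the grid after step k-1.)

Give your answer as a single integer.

Answer: 7

Derivation:
Step 0 (initial): 1 infected
Step 1: +4 new -> 5 infected
Step 2: +5 new -> 10 infected
Step 3: +6 new -> 16 infected
Step 4: +6 new -> 22 infected
Step 5: +3 new -> 25 infected
Step 6: +1 new -> 26 infected
Step 7: +0 new -> 26 infected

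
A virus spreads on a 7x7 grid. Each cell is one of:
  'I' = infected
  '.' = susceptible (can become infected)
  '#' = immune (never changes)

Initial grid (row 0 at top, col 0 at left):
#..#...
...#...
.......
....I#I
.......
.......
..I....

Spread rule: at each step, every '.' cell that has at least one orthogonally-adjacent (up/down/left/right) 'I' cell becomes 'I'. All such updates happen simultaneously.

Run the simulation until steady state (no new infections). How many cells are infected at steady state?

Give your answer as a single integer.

Answer: 45

Derivation:
Step 0 (initial): 3 infected
Step 1: +8 new -> 11 infected
Step 2: +14 new -> 25 infected
Step 3: +10 new -> 35 infected
Step 4: +5 new -> 40 infected
Step 5: +3 new -> 43 infected
Step 6: +2 new -> 45 infected
Step 7: +0 new -> 45 infected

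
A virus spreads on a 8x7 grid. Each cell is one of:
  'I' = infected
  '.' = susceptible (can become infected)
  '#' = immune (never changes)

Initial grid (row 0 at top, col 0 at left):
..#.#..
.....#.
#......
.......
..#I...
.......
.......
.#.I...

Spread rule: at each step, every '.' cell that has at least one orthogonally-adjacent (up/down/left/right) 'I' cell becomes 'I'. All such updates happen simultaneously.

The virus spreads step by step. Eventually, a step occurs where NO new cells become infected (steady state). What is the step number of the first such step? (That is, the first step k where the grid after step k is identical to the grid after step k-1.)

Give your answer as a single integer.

Step 0 (initial): 2 infected
Step 1: +6 new -> 8 infected
Step 2: +9 new -> 17 infected
Step 3: +11 new -> 28 infected
Step 4: +12 new -> 40 infected
Step 5: +4 new -> 44 infected
Step 6: +3 new -> 47 infected
Step 7: +2 new -> 49 infected
Step 8: +1 new -> 50 infected
Step 9: +0 new -> 50 infected

Answer: 9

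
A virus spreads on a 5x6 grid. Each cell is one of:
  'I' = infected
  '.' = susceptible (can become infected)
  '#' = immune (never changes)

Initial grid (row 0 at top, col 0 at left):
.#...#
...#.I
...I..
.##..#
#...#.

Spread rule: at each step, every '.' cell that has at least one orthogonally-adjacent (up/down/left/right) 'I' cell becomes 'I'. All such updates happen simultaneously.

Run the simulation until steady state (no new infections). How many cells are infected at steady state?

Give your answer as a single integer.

Step 0 (initial): 2 infected
Step 1: +5 new -> 7 infected
Step 2: +5 new -> 12 infected
Step 3: +5 new -> 17 infected
Step 4: +3 new -> 20 infected
Step 5: +1 new -> 21 infected
Step 6: +0 new -> 21 infected

Answer: 21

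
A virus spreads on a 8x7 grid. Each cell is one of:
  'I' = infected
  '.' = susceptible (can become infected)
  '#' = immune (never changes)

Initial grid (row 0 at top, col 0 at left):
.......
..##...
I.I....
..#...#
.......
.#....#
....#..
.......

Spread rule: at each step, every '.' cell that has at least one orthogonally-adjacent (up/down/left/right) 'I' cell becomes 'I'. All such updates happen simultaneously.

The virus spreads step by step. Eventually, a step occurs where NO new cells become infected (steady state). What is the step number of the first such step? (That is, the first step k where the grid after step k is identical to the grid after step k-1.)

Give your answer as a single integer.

Answer: 10

Derivation:
Step 0 (initial): 2 infected
Step 1: +4 new -> 6 infected
Step 2: +6 new -> 12 infected
Step 3: +7 new -> 19 infected
Step 4: +9 new -> 28 infected
Step 5: +9 new -> 37 infected
Step 6: +6 new -> 43 infected
Step 7: +3 new -> 46 infected
Step 8: +2 new -> 48 infected
Step 9: +1 new -> 49 infected
Step 10: +0 new -> 49 infected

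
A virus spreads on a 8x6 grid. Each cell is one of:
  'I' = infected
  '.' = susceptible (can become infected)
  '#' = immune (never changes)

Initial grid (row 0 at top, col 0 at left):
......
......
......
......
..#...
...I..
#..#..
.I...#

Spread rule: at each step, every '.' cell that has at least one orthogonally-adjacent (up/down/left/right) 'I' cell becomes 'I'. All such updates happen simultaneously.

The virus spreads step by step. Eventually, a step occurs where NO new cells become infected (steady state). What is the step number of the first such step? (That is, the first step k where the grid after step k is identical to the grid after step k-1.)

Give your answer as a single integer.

Step 0 (initial): 2 infected
Step 1: +6 new -> 8 infected
Step 2: +7 new -> 15 infected
Step 3: +8 new -> 23 infected
Step 4: +6 new -> 29 infected
Step 5: +6 new -> 35 infected
Step 6: +5 new -> 40 infected
Step 7: +3 new -> 43 infected
Step 8: +1 new -> 44 infected
Step 9: +0 new -> 44 infected

Answer: 9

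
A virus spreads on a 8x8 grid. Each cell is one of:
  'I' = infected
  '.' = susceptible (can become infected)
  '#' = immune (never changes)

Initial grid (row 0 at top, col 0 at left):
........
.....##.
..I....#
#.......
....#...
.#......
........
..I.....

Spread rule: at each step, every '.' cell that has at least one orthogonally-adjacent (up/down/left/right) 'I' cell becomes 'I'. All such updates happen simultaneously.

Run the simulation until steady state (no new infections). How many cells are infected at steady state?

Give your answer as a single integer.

Answer: 58

Derivation:
Step 0 (initial): 2 infected
Step 1: +7 new -> 9 infected
Step 2: +13 new -> 22 infected
Step 3: +12 new -> 34 infected
Step 4: +9 new -> 43 infected
Step 5: +6 new -> 49 infected
Step 6: +5 new -> 54 infected
Step 7: +3 new -> 57 infected
Step 8: +1 new -> 58 infected
Step 9: +0 new -> 58 infected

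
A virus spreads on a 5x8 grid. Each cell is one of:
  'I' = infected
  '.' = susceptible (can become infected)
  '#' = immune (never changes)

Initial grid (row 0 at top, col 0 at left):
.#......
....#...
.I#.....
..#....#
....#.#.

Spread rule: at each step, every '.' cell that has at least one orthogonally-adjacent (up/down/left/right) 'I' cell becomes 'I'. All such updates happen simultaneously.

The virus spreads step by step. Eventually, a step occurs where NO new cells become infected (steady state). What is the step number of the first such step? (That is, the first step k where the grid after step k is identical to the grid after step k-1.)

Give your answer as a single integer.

Answer: 10

Derivation:
Step 0 (initial): 1 infected
Step 1: +3 new -> 4 infected
Step 2: +4 new -> 8 infected
Step 3: +5 new -> 13 infected
Step 4: +3 new -> 16 infected
Step 5: +3 new -> 19 infected
Step 6: +3 new -> 22 infected
Step 7: +4 new -> 26 infected
Step 8: +5 new -> 31 infected
Step 9: +1 new -> 32 infected
Step 10: +0 new -> 32 infected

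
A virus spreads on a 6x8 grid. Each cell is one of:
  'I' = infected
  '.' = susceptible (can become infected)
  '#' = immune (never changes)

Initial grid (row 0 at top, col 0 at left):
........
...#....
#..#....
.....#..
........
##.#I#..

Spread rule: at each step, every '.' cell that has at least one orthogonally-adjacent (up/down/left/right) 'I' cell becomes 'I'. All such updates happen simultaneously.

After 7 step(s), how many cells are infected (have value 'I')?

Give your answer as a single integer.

Answer: 36

Derivation:
Step 0 (initial): 1 infected
Step 1: +1 new -> 2 infected
Step 2: +3 new -> 5 infected
Step 3: +4 new -> 9 infected
Step 4: +8 new -> 17 infected
Step 5: +8 new -> 25 infected
Step 6: +7 new -> 32 infected
Step 7: +4 new -> 36 infected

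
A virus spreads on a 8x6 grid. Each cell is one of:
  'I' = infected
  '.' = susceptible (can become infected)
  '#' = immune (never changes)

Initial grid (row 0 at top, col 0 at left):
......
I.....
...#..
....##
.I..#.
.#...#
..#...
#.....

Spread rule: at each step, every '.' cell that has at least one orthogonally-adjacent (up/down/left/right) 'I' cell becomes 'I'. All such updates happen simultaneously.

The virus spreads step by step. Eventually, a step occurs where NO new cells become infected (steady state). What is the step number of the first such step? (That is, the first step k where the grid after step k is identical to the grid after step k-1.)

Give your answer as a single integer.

Answer: 8

Derivation:
Step 0 (initial): 2 infected
Step 1: +6 new -> 8 infected
Step 2: +8 new -> 16 infected
Step 3: +6 new -> 22 infected
Step 4: +5 new -> 27 infected
Step 5: +6 new -> 33 infected
Step 6: +5 new -> 38 infected
Step 7: +1 new -> 39 infected
Step 8: +0 new -> 39 infected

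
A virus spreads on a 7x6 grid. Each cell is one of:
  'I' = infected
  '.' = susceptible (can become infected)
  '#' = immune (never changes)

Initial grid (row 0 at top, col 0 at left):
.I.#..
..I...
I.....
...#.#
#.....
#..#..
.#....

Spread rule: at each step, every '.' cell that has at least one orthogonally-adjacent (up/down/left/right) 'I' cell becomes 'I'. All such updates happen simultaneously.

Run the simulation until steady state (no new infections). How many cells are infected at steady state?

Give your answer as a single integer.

Answer: 34

Derivation:
Step 0 (initial): 3 infected
Step 1: +8 new -> 11 infected
Step 2: +4 new -> 15 infected
Step 3: +5 new -> 20 infected
Step 4: +6 new -> 26 infected
Step 5: +2 new -> 28 infected
Step 6: +3 new -> 31 infected
Step 7: +2 new -> 33 infected
Step 8: +1 new -> 34 infected
Step 9: +0 new -> 34 infected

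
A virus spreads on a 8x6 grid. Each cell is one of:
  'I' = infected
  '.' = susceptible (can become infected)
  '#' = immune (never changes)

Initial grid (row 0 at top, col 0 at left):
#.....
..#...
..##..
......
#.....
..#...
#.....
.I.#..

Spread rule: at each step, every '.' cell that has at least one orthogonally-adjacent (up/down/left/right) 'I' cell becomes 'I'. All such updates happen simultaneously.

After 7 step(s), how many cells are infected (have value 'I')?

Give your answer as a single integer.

Answer: 30

Derivation:
Step 0 (initial): 1 infected
Step 1: +3 new -> 4 infected
Step 2: +2 new -> 6 infected
Step 3: +3 new -> 9 infected
Step 4: +4 new -> 13 infected
Step 5: +7 new -> 20 infected
Step 6: +6 new -> 26 infected
Step 7: +4 new -> 30 infected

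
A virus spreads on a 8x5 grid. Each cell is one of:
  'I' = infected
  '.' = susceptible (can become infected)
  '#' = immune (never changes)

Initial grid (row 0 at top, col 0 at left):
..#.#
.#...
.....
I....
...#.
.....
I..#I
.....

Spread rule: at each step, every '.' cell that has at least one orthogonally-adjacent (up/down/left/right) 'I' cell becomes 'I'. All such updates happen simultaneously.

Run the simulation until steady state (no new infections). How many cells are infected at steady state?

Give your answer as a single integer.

Step 0 (initial): 3 infected
Step 1: +8 new -> 11 infected
Step 2: +10 new -> 21 infected
Step 3: +7 new -> 28 infected
Step 4: +4 new -> 32 infected
Step 5: +2 new -> 34 infected
Step 6: +1 new -> 35 infected
Step 7: +0 new -> 35 infected

Answer: 35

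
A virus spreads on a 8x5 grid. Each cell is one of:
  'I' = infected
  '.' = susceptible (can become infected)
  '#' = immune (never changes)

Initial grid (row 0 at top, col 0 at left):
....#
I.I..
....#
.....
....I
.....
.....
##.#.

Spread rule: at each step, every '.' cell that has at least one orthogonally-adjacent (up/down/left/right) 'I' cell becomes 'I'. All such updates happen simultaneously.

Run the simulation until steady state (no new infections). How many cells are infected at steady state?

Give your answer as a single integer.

Answer: 35

Derivation:
Step 0 (initial): 3 infected
Step 1: +9 new -> 12 infected
Step 2: +11 new -> 23 infected
Step 3: +6 new -> 29 infected
Step 4: +3 new -> 32 infected
Step 5: +3 new -> 35 infected
Step 6: +0 new -> 35 infected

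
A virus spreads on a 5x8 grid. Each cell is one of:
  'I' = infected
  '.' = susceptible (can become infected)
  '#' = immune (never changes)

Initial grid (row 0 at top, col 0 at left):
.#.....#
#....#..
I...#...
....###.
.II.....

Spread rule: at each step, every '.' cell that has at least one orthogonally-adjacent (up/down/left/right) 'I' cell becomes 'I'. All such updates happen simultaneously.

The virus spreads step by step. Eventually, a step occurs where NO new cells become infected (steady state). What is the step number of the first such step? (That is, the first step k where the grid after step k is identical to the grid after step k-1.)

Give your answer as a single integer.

Step 0 (initial): 3 infected
Step 1: +6 new -> 9 infected
Step 2: +4 new -> 13 infected
Step 3: +3 new -> 16 infected
Step 4: +3 new -> 19 infected
Step 5: +3 new -> 22 infected
Step 6: +2 new -> 24 infected
Step 7: +2 new -> 26 infected
Step 8: +3 new -> 29 infected
Step 9: +2 new -> 31 infected
Step 10: +0 new -> 31 infected

Answer: 10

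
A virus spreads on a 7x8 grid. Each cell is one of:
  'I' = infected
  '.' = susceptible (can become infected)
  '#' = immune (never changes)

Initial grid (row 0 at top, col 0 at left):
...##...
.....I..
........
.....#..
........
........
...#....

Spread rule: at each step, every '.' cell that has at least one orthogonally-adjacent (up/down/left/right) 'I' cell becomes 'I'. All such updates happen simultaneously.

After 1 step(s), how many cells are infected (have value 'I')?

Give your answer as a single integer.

Answer: 5

Derivation:
Step 0 (initial): 1 infected
Step 1: +4 new -> 5 infected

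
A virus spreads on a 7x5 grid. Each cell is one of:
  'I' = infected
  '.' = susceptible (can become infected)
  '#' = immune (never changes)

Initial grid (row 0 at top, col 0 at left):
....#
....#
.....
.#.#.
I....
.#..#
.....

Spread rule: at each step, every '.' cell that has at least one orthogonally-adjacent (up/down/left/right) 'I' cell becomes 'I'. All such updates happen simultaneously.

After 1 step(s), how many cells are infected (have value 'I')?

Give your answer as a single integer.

Answer: 4

Derivation:
Step 0 (initial): 1 infected
Step 1: +3 new -> 4 infected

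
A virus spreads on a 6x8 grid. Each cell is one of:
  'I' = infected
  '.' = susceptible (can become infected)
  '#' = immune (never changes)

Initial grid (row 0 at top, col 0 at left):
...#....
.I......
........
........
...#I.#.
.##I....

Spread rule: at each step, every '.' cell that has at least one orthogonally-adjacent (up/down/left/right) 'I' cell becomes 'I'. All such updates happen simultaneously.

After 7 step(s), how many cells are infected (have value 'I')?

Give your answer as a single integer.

Step 0 (initial): 3 infected
Step 1: +7 new -> 10 infected
Step 2: +10 new -> 20 infected
Step 3: +8 new -> 28 infected
Step 4: +7 new -> 35 infected
Step 5: +5 new -> 40 infected
Step 6: +2 new -> 42 infected
Step 7: +1 new -> 43 infected

Answer: 43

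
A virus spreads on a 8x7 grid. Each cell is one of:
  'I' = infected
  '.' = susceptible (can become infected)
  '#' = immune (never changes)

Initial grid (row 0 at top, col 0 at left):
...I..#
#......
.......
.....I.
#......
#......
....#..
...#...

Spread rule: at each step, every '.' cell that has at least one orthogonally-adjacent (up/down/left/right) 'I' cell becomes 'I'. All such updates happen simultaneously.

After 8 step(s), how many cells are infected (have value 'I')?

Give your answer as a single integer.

Answer: 49

Derivation:
Step 0 (initial): 2 infected
Step 1: +7 new -> 9 infected
Step 2: +12 new -> 21 infected
Step 3: +9 new -> 30 infected
Step 4: +6 new -> 36 infected
Step 5: +7 new -> 43 infected
Step 6: +2 new -> 45 infected
Step 7: +2 new -> 47 infected
Step 8: +2 new -> 49 infected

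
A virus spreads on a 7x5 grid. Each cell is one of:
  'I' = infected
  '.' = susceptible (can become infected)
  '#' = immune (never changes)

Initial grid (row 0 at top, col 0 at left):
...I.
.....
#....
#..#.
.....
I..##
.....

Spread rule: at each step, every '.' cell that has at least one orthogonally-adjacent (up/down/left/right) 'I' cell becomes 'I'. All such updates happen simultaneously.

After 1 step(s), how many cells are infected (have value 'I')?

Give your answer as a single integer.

Answer: 8

Derivation:
Step 0 (initial): 2 infected
Step 1: +6 new -> 8 infected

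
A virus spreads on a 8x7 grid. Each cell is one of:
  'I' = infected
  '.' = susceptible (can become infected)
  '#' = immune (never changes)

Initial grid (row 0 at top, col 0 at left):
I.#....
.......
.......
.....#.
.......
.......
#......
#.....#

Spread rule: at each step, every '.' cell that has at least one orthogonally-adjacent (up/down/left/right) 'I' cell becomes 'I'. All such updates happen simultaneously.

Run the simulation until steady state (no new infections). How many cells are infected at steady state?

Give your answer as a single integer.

Step 0 (initial): 1 infected
Step 1: +2 new -> 3 infected
Step 2: +2 new -> 5 infected
Step 3: +3 new -> 8 infected
Step 4: +4 new -> 12 infected
Step 5: +6 new -> 18 infected
Step 6: +6 new -> 24 infected
Step 7: +7 new -> 31 infected
Step 8: +6 new -> 37 infected
Step 9: +5 new -> 42 infected
Step 10: +4 new -> 46 infected
Step 11: +3 new -> 49 infected
Step 12: +2 new -> 51 infected
Step 13: +0 new -> 51 infected

Answer: 51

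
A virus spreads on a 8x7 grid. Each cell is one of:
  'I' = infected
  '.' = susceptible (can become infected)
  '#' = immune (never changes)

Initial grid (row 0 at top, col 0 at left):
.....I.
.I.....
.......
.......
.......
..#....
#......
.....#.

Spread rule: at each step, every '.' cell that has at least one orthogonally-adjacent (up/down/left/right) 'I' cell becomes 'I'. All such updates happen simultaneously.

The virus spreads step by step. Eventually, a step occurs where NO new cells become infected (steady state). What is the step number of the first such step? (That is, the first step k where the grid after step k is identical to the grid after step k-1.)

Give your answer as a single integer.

Step 0 (initial): 2 infected
Step 1: +7 new -> 9 infected
Step 2: +10 new -> 19 infected
Step 3: +7 new -> 26 infected
Step 4: +7 new -> 33 infected
Step 5: +6 new -> 39 infected
Step 6: +6 new -> 45 infected
Step 7: +5 new -> 50 infected
Step 8: +3 new -> 53 infected
Step 9: +0 new -> 53 infected

Answer: 9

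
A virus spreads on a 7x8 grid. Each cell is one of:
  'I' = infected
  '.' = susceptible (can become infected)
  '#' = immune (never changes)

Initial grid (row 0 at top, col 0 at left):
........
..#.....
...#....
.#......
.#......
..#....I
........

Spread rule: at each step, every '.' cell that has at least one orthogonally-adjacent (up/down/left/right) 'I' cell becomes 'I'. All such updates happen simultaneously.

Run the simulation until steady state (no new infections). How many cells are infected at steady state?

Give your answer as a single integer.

Step 0 (initial): 1 infected
Step 1: +3 new -> 4 infected
Step 2: +4 new -> 8 infected
Step 3: +5 new -> 13 infected
Step 4: +6 new -> 19 infected
Step 5: +6 new -> 25 infected
Step 6: +6 new -> 31 infected
Step 7: +4 new -> 35 infected
Step 8: +5 new -> 40 infected
Step 9: +3 new -> 43 infected
Step 10: +4 new -> 47 infected
Step 11: +3 new -> 50 infected
Step 12: +1 new -> 51 infected
Step 13: +0 new -> 51 infected

Answer: 51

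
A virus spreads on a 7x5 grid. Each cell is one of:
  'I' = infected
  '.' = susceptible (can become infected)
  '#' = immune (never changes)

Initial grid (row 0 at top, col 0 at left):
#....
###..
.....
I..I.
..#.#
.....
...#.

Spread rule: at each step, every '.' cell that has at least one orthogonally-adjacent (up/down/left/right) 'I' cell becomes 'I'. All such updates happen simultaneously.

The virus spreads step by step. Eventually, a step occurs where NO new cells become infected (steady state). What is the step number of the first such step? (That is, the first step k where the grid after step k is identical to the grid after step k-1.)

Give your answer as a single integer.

Answer: 6

Derivation:
Step 0 (initial): 2 infected
Step 1: +7 new -> 9 infected
Step 2: +7 new -> 16 infected
Step 3: +6 new -> 22 infected
Step 4: +5 new -> 27 infected
Step 5: +1 new -> 28 infected
Step 6: +0 new -> 28 infected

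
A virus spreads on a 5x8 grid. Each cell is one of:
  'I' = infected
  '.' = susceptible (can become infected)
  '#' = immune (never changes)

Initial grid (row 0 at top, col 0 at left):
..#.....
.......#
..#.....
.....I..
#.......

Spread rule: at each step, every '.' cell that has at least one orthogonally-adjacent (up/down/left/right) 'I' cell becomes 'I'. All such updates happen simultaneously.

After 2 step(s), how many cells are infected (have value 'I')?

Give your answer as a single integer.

Answer: 12

Derivation:
Step 0 (initial): 1 infected
Step 1: +4 new -> 5 infected
Step 2: +7 new -> 12 infected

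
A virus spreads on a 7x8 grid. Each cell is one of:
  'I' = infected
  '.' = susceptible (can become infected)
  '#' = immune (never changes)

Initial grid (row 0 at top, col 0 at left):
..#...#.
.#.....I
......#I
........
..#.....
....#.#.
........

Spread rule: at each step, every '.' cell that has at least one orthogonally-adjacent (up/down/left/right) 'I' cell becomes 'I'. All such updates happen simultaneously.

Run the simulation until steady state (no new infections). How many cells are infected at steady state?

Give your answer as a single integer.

Answer: 49

Derivation:
Step 0 (initial): 2 infected
Step 1: +3 new -> 5 infected
Step 2: +3 new -> 8 infected
Step 3: +6 new -> 14 infected
Step 4: +6 new -> 20 infected
Step 5: +7 new -> 27 infected
Step 6: +4 new -> 31 infected
Step 7: +4 new -> 35 infected
Step 8: +5 new -> 40 infected
Step 9: +4 new -> 44 infected
Step 10: +3 new -> 47 infected
Step 11: +2 new -> 49 infected
Step 12: +0 new -> 49 infected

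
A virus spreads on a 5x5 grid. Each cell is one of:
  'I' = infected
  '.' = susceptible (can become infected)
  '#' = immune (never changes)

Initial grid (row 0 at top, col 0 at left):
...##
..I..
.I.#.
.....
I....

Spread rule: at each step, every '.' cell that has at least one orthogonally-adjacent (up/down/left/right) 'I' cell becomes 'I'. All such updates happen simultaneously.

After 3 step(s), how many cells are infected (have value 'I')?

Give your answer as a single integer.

Step 0 (initial): 3 infected
Step 1: +8 new -> 11 infected
Step 2: +5 new -> 16 infected
Step 3: +4 new -> 20 infected

Answer: 20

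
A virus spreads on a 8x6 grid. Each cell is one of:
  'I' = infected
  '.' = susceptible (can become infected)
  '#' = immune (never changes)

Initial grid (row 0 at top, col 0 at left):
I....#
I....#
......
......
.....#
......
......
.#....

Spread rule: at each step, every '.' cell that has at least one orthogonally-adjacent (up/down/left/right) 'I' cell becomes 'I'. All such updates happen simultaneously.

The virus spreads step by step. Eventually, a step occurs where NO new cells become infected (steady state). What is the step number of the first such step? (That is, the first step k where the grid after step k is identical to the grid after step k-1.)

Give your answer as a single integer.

Answer: 12

Derivation:
Step 0 (initial): 2 infected
Step 1: +3 new -> 5 infected
Step 2: +4 new -> 9 infected
Step 3: +5 new -> 14 infected
Step 4: +6 new -> 20 infected
Step 5: +5 new -> 25 infected
Step 6: +6 new -> 31 infected
Step 7: +4 new -> 35 infected
Step 8: +3 new -> 38 infected
Step 9: +3 new -> 41 infected
Step 10: +2 new -> 43 infected
Step 11: +1 new -> 44 infected
Step 12: +0 new -> 44 infected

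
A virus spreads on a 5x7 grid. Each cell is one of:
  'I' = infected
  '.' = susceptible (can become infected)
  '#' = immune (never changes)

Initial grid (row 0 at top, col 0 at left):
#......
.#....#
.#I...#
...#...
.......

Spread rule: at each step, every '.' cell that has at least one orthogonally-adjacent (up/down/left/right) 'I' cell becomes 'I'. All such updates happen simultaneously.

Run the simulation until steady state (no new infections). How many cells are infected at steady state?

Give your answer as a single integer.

Answer: 29

Derivation:
Step 0 (initial): 1 infected
Step 1: +3 new -> 4 infected
Step 2: +5 new -> 9 infected
Step 3: +8 new -> 17 infected
Step 4: +6 new -> 23 infected
Step 5: +4 new -> 27 infected
Step 6: +2 new -> 29 infected
Step 7: +0 new -> 29 infected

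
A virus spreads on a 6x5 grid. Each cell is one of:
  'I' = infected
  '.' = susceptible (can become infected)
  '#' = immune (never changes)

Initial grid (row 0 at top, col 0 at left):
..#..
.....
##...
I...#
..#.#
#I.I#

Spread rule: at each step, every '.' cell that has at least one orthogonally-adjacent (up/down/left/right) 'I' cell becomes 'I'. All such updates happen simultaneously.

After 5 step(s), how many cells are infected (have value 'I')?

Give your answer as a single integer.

Step 0 (initial): 3 infected
Step 1: +5 new -> 8 infected
Step 2: +2 new -> 10 infected
Step 3: +2 new -> 12 infected
Step 4: +3 new -> 15 infected
Step 5: +3 new -> 18 infected

Answer: 18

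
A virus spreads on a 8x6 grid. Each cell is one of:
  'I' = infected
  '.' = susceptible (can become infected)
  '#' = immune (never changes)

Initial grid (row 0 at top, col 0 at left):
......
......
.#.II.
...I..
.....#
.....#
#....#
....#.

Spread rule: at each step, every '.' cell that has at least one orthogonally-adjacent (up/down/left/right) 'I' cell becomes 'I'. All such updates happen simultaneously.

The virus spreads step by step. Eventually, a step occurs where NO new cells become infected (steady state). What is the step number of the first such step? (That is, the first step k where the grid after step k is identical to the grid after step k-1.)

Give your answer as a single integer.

Step 0 (initial): 3 infected
Step 1: +7 new -> 10 infected
Step 2: +9 new -> 19 infected
Step 3: +8 new -> 27 infected
Step 4: +8 new -> 35 infected
Step 5: +4 new -> 39 infected
Step 6: +1 new -> 40 infected
Step 7: +1 new -> 41 infected
Step 8: +0 new -> 41 infected

Answer: 8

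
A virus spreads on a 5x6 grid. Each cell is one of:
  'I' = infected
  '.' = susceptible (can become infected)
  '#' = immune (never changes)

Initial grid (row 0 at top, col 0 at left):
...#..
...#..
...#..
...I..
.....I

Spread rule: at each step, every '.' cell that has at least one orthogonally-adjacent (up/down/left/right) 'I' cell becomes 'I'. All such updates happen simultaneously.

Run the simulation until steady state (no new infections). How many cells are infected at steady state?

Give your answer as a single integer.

Step 0 (initial): 2 infected
Step 1: +5 new -> 7 infected
Step 2: +5 new -> 12 infected
Step 3: +6 new -> 18 infected
Step 4: +6 new -> 24 infected
Step 5: +2 new -> 26 infected
Step 6: +1 new -> 27 infected
Step 7: +0 new -> 27 infected

Answer: 27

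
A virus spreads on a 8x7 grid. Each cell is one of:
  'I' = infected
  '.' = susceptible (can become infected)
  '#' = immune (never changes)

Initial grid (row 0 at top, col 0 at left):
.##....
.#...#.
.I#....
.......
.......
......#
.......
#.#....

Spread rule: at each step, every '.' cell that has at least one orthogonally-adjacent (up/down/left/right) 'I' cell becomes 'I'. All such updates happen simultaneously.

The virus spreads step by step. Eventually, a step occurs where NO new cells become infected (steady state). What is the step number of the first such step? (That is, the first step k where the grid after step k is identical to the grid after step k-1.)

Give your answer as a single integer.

Step 0 (initial): 1 infected
Step 1: +2 new -> 3 infected
Step 2: +4 new -> 7 infected
Step 3: +5 new -> 12 infected
Step 4: +6 new -> 18 infected
Step 5: +8 new -> 26 infected
Step 6: +8 new -> 34 infected
Step 7: +6 new -> 40 infected
Step 8: +4 new -> 44 infected
Step 9: +3 new -> 47 infected
Step 10: +1 new -> 48 infected
Step 11: +0 new -> 48 infected

Answer: 11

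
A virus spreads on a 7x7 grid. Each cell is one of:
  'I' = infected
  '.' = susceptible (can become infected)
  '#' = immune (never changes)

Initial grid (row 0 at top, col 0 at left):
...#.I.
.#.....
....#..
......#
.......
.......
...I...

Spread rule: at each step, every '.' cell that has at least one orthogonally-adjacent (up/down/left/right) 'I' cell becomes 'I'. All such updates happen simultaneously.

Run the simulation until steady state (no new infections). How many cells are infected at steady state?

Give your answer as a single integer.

Step 0 (initial): 2 infected
Step 1: +6 new -> 8 infected
Step 2: +8 new -> 16 infected
Step 3: +10 new -> 26 infected
Step 4: +8 new -> 34 infected
Step 5: +5 new -> 39 infected
Step 6: +3 new -> 42 infected
Step 7: +2 new -> 44 infected
Step 8: +1 new -> 45 infected
Step 9: +0 new -> 45 infected

Answer: 45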